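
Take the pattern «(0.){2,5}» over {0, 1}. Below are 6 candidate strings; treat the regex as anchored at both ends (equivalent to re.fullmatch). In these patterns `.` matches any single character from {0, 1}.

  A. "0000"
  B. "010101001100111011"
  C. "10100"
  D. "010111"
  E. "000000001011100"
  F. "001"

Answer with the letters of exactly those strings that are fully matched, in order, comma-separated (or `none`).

A

A. "0000" → match
B → no match
C. "10100" → no match — must start with "0"
D. "010111" → no match
E → no match
F. "001" → no match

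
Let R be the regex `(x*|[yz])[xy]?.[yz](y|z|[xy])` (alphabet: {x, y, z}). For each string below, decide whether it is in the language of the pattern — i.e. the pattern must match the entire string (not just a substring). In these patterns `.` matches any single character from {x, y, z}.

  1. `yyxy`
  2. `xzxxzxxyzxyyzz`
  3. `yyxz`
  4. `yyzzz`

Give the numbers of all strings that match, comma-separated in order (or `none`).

1. `yyxy` → no match
2 → no match
3. `yyxz` → no match
4. `yyzzz` → match

4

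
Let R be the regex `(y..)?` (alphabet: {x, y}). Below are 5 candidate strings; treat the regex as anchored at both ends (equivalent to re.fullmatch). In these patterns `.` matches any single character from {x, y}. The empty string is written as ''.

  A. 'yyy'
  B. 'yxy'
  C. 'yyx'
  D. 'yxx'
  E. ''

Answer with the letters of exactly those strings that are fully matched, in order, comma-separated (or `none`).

A, B, C, D, E

A. 'yyy' → match
B. 'yxy' → match
C. 'yyx' → match
D. 'yxx' → match
E. '' → match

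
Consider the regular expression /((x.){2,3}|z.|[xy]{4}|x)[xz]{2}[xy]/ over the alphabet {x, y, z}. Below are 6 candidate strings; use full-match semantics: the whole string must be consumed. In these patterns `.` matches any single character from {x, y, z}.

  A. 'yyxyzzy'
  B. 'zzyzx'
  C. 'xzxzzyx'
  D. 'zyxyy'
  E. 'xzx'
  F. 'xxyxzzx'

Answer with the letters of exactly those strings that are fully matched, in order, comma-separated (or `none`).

A, F

A → match
B → no match
C → no match
D → no match
E → no match
F → match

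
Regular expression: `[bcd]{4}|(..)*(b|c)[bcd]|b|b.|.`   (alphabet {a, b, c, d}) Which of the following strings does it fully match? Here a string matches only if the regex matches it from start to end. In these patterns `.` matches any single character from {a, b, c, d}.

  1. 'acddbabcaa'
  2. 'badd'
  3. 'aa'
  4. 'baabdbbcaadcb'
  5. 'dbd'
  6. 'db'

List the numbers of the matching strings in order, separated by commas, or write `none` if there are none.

none

1 → no match
2 → no match
3 → no match
4 → no match
5 → no match
6 → no match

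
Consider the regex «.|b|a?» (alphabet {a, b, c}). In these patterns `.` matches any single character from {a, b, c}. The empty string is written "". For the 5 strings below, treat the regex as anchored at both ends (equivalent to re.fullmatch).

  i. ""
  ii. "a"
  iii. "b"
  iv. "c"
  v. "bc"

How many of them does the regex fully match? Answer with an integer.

4

i → match
ii → match
iii → match
iv → match
v → no match
Total matched: 4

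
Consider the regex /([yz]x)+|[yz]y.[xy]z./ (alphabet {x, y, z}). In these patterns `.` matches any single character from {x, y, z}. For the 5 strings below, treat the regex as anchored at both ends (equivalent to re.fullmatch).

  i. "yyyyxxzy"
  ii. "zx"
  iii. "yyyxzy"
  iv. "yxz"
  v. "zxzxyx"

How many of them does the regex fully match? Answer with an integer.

i. "yyyyxxzy" → no match
ii. "zx" → match
iii. "yyyxzy" → match
iv. "yxz" → no match
v. "zxzxyx" → match
Total matched: 3

3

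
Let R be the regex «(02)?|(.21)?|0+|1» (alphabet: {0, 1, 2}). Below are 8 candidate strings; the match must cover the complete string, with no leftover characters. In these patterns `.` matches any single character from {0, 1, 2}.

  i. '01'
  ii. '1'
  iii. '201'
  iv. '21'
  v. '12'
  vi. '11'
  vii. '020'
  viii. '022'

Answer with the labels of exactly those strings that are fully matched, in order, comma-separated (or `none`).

ii

i → no match
ii → match
iii → no match
iv → no match
v → no match
vi → no match
vii → no match
viii → no match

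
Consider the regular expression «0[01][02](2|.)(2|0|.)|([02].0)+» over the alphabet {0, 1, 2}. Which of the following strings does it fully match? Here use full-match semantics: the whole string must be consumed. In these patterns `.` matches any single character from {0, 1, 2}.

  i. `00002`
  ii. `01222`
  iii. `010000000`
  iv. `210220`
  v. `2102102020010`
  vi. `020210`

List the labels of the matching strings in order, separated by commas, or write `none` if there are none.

i. `00002` → match
ii. `01222` → match
iii. `010000000` → match
iv. `210220` → match
v → no match
vi. `020210` → match

i, ii, iii, iv, vi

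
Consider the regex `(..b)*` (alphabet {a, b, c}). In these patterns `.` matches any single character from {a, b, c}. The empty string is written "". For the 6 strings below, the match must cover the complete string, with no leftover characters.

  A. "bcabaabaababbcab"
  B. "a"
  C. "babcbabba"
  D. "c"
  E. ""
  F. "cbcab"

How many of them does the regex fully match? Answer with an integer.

1

A → no match
B. "a" → no match
C. "babcbabba" → no match
D. "c" → no match
E. "" → match
F. "cbcab" → no match
Total matched: 1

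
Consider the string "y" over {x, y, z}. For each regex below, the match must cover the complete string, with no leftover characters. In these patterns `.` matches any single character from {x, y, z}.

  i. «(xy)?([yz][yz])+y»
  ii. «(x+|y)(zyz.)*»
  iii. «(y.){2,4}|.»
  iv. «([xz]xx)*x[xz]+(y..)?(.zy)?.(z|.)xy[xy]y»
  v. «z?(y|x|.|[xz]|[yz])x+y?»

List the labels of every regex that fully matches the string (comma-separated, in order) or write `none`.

ii, iii

i → no match
ii → match
iii → match
iv → no match
v → no match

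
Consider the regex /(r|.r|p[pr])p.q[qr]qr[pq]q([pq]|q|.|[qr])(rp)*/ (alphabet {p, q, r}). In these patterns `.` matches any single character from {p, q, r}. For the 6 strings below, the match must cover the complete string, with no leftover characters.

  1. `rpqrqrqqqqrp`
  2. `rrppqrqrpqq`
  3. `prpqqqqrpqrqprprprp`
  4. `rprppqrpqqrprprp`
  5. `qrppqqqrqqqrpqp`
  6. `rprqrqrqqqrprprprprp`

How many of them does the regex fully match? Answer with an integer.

2

1 → no match
2 → match
3 → no match
4 → no match
5 → no match
6 → match
Total matched: 2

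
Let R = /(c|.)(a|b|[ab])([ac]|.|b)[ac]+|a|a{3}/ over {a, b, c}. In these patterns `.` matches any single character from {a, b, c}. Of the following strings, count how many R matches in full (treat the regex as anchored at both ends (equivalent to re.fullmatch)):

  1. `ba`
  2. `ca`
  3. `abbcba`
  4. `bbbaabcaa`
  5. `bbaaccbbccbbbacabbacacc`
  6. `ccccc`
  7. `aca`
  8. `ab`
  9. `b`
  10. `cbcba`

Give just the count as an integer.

1 → no match
2 → no match
3 → no match
4 → no match
5 → no match
6 → no match
7 → no match
8 → no match
9 → no match
10 → no match
Total matched: 0

0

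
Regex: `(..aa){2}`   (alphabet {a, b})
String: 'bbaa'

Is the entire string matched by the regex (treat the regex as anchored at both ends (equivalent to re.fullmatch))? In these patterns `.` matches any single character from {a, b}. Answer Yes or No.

No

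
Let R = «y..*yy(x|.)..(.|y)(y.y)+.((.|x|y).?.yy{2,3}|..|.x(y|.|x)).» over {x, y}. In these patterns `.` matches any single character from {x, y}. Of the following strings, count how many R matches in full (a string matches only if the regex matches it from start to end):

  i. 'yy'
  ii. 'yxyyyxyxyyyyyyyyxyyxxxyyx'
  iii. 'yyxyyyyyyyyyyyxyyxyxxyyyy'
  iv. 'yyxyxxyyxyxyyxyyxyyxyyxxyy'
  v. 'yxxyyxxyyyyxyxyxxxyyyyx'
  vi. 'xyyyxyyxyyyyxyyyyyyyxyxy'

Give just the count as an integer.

1

i. 'yy' → no match
ii → no match
iii → no match
iv → match
v → no match
vi → no match — must start with 'y'
Total matched: 1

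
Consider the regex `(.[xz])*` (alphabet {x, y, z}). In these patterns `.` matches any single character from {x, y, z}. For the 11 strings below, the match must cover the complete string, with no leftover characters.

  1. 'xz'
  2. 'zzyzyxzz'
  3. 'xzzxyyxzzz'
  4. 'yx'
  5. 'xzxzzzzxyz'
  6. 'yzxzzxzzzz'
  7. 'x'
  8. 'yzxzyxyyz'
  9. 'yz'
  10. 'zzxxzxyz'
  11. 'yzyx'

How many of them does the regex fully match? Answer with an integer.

1 → match
2 → match
3 → no match
4 → match
5 → match
6 → match
7 → no match
8 → no match
9 → match
10 → match
11 → match
Total matched: 8

8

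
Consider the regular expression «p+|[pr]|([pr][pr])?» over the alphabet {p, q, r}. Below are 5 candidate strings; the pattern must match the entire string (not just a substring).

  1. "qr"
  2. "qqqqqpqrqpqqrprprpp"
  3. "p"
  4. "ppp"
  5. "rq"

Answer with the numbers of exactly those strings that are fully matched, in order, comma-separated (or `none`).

1 → no match
2 → no match
3 → match
4 → match
5 → no match

3, 4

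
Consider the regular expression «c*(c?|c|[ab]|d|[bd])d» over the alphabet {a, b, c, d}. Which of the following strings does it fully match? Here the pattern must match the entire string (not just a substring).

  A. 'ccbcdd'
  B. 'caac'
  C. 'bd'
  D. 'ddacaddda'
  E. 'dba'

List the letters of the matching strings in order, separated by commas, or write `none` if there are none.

A → no match
B → no match — must end with 'd'
C → match
D → no match — must end with 'd'
E → no match — must end with 'd'

C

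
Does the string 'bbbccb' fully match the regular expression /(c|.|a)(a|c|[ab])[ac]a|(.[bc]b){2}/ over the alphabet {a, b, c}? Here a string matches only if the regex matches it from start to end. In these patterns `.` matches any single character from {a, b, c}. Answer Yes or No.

Yes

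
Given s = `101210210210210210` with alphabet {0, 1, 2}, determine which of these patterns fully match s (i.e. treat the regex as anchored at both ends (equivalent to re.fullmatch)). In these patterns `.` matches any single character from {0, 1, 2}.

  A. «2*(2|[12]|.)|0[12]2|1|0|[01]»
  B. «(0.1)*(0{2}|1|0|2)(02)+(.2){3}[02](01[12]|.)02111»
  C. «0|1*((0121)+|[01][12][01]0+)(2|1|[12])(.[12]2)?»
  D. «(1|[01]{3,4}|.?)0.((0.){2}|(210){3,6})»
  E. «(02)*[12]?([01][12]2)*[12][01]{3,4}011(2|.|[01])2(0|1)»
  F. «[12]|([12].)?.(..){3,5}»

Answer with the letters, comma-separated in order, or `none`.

A → no match
B → no match — must end with `02111`
C → no match
D → match
E → no match
F → no match

D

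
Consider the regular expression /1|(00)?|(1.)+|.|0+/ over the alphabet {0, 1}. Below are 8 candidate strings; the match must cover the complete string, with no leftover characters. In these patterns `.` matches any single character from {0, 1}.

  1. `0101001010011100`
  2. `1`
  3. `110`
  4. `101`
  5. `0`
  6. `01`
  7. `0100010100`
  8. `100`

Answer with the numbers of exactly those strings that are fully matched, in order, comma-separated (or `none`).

2, 5

1 → no match
2 → match
3 → no match
4 → no match
5 → match
6 → no match
7 → no match
8 → no match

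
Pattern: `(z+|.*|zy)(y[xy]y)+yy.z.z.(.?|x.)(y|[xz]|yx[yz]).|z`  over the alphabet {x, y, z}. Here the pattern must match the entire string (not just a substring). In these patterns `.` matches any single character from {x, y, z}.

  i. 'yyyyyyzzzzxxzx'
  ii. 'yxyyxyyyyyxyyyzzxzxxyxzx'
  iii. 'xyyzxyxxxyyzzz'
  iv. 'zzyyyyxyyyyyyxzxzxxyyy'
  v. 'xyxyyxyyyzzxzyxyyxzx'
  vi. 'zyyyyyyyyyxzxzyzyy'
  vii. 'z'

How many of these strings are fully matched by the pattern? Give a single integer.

6

i → match
ii → match
iii → no match
iv → match
v → match
vi → match
vii. 'z' → match
Total matched: 6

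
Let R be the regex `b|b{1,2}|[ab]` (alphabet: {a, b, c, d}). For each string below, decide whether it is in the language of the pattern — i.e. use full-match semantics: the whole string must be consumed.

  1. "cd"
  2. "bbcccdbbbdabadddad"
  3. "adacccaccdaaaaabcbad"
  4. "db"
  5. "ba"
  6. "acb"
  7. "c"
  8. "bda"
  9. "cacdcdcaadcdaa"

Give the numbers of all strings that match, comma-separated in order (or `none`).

1. "cd" → no match
2 → no match
3 → no match
4. "db" → no match
5. "ba" → no match
6. "acb" → no match
7. "c" → no match
8. "bda" → no match
9 → no match

none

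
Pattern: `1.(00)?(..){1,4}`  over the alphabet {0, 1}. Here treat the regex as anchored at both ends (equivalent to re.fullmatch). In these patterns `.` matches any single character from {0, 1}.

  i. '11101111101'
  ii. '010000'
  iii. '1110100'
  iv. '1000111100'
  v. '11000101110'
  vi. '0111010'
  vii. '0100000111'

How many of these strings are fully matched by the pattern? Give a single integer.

1

i → no match
ii → no match — must start with '1'
iii → no match
iv → match
v → no match
vi → no match — must start with '1'
vii → no match — must start with '1'
Total matched: 1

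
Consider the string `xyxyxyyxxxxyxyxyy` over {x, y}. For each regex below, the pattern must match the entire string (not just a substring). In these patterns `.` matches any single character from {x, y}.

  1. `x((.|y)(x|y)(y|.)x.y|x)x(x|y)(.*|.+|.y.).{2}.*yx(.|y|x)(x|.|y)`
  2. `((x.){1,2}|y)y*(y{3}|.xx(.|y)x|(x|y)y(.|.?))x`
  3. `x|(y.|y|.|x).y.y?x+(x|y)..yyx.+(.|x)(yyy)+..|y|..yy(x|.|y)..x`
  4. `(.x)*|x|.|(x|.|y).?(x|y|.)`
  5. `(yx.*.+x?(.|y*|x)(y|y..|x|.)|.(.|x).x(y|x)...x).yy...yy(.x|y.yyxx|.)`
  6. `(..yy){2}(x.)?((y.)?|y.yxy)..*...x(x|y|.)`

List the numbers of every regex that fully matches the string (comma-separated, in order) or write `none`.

1 → match
2 → no match — must end with `x`
3 → no match
4 → no match
5 → no match
6 → no match

1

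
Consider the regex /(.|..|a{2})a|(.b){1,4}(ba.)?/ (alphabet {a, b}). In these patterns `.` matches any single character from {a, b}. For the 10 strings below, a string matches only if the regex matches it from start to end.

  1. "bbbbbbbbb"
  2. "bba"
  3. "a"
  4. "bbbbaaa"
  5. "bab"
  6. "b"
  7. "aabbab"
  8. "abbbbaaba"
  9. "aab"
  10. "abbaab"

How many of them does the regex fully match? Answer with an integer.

1

1. "bbbbbbbbb" → no match
2. "bba" → match
3. "a" → no match
4. "bbbbaaa" → no match
5. "bab" → no match
6. "b" → no match
7. "aabbab" → no match
8. "abbbbaaba" → no match
9. "aab" → no match
10. "abbaab" → no match
Total matched: 1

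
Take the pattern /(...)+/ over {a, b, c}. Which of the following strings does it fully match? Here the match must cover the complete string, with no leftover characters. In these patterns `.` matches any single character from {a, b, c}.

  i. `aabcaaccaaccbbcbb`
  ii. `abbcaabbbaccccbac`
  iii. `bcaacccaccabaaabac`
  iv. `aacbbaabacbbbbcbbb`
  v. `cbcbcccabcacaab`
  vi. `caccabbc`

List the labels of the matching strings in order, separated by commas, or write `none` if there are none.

i → no match
ii → no match
iii → match
iv → match
v → match
vi. `caccabbc` → no match

iii, iv, v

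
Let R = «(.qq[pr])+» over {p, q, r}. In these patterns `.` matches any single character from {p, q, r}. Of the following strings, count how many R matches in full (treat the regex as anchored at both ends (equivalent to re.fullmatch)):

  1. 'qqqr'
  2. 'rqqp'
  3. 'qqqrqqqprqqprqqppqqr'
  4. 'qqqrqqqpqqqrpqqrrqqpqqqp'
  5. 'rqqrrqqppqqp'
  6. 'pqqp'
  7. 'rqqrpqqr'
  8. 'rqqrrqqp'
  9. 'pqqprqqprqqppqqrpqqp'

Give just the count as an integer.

1 → match
2 → match
3 → match
4 → match
5 → match
6 → match
7 → match
8 → match
9 → match
Total matched: 9

9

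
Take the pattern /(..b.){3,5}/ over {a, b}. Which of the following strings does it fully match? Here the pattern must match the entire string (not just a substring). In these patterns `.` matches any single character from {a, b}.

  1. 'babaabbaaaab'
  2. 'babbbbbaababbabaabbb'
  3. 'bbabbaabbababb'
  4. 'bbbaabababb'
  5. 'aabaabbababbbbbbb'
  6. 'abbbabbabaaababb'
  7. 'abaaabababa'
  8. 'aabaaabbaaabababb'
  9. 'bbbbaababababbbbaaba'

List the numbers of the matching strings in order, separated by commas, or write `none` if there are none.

1 → no match
2 → no match
3 → no match
4 → no match
5 → no match
6 → no match
7 → no match
8 → no match
9 → match

9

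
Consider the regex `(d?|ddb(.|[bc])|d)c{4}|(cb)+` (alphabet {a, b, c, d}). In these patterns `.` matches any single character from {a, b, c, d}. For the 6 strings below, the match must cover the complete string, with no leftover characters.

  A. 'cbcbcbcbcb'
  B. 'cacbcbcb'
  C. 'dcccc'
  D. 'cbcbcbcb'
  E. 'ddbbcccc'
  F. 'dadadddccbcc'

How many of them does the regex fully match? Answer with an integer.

4

A. 'cbcbcbcbcb' → match
B. 'cacbcbcb' → no match
C. 'dcccc' → match
D. 'cbcbcbcb' → match
E. 'ddbbcccc' → match
F. 'dadadddccbcc' → no match
Total matched: 4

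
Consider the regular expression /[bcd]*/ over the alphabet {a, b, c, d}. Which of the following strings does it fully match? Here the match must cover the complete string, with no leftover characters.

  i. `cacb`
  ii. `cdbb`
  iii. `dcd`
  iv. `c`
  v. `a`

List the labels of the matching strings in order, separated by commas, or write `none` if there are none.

i → no match
ii → match
iii → match
iv → match
v → no match

ii, iii, iv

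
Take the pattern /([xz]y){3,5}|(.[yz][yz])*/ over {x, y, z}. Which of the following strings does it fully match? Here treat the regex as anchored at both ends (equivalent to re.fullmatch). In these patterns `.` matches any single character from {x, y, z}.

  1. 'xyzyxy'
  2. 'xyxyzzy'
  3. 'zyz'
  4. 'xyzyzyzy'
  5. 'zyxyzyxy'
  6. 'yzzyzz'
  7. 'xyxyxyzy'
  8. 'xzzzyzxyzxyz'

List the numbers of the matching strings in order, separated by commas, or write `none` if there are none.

1, 3, 4, 5, 6, 7, 8

1 → match
2 → no match
3 → match
4 → match
5 → match
6 → match
7 → match
8 → match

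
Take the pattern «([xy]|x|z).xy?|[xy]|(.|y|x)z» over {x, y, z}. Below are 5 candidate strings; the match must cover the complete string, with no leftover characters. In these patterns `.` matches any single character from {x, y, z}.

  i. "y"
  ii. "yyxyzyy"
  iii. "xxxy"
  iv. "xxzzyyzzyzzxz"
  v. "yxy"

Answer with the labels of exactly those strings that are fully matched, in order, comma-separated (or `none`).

i. "y" → match
ii. "yyxyzyy" → no match
iii. "xxxy" → match
iv → no match
v. "yxy" → no match

i, iii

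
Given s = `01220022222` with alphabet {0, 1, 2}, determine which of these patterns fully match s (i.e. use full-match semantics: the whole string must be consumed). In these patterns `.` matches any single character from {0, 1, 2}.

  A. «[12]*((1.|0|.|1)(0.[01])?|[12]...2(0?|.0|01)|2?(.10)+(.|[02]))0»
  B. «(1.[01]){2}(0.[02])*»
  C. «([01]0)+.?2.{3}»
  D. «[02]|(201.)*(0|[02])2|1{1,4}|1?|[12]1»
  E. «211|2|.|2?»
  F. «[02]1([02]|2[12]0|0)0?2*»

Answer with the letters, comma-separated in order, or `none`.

F

A → no match — must end with `0`
B → no match — must start with `1`
C → no match
D → no match
E → no match
F → match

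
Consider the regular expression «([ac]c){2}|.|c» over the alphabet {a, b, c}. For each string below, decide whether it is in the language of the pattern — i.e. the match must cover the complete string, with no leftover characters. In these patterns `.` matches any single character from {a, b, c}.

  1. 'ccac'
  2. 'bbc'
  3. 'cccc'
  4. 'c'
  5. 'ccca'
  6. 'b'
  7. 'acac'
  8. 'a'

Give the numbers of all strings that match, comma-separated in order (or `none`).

1 → match
2 → no match
3 → match
4 → match
5 → no match
6 → match
7 → match
8 → match

1, 3, 4, 6, 7, 8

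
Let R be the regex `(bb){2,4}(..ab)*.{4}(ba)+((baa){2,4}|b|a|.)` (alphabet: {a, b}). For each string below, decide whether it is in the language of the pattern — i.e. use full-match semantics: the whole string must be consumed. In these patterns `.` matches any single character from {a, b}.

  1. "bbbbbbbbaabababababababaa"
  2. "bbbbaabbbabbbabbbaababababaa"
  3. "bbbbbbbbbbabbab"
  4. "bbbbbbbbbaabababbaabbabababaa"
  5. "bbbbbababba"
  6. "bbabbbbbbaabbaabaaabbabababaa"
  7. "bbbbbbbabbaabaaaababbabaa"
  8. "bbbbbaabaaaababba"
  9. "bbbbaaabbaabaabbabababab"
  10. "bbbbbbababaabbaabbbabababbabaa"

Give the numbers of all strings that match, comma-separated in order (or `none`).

1 → match
2 → no match
3 → match
4 → match
5 → no match
6 → no match
7 → no match
8 → no match
9 → no match
10 → no match

1, 3, 4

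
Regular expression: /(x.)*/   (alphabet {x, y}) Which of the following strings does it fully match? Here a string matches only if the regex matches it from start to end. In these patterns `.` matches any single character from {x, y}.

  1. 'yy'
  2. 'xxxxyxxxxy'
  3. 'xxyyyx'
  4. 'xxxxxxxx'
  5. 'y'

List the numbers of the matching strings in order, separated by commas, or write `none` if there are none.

1. 'yy' → no match
2. 'xxxxyxxxxy' → no match
3. 'xxyyyx' → no match
4. 'xxxxxxxx' → match
5. 'y' → no match

4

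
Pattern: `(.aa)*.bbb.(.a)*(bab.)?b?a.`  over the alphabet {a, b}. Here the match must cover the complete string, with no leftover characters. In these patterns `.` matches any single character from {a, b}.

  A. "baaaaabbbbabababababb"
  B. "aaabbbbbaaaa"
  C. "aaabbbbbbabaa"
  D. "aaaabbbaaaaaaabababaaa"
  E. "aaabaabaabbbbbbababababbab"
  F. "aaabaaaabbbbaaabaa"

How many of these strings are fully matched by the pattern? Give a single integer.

4

A → no match
B → match
C → match
D → match
E → match
F → no match
Total matched: 4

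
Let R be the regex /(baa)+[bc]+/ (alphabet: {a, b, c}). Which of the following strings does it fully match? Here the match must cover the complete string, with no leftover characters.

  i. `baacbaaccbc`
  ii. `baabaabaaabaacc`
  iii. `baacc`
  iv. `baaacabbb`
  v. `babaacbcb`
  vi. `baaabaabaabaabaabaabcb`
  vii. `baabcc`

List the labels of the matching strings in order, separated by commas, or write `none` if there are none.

i → no match
ii → no match
iii → match
iv → no match
v → no match — must start with `baa`
vi → no match
vii → match

iii, vii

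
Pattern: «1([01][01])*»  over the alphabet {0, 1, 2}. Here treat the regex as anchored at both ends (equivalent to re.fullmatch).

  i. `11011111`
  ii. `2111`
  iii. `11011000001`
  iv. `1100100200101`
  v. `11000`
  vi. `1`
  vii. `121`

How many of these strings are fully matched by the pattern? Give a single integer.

3

i → no match
ii → no match — must start with `1`
iii → match
iv → no match
v → match
vi → match
vii → no match
Total matched: 3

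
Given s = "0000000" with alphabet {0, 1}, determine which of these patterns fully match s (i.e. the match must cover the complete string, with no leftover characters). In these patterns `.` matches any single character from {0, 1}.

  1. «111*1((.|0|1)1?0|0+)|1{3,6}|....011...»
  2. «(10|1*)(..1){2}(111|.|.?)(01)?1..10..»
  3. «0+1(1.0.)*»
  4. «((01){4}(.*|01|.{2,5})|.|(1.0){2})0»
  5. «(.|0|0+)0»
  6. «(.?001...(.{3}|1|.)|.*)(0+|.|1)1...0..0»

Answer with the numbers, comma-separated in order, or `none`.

5

1 → no match
2 → no match
3 → no match
4 → no match
5 → match
6 → no match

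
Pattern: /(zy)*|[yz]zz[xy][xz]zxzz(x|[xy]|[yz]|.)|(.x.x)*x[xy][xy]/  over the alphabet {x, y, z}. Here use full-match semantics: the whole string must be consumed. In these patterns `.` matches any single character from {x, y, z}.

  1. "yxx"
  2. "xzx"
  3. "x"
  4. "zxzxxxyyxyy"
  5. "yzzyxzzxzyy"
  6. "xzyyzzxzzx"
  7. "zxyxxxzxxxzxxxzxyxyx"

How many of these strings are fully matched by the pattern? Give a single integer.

1. "yxx" → no match
2. "xzx" → no match
3. "x" → no match
4. "zxzxxxyyxyy" → no match
5. "yzzyxzzxzyy" → no match
6. "xzyyzzxzzx" → no match
7 → no match
Total matched: 0

0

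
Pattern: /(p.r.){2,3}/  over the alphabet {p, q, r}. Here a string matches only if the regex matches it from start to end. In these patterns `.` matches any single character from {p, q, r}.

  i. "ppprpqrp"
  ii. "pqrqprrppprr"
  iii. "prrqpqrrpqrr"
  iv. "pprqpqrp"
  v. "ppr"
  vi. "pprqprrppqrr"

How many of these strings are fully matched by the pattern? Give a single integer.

i. "ppprpqrp" → no match
ii. "pqrqprrppprr" → match
iii. "prrqpqrrpqrr" → match
iv. "pprqpqrp" → match
v. "ppr" → no match
vi. "pprqprrppqrr" → match
Total matched: 4

4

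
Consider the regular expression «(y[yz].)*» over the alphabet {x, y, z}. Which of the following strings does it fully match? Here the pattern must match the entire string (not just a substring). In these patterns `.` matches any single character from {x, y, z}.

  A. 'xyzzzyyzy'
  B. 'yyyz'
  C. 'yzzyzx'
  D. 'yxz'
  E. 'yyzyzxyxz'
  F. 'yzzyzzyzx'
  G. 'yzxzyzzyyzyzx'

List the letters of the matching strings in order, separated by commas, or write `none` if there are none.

A → no match
B → no match
C → match
D → no match
E → no match
F → match
G → no match

C, F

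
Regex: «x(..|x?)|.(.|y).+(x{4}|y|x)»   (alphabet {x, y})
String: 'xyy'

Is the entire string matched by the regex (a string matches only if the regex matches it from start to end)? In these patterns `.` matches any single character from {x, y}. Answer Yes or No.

Yes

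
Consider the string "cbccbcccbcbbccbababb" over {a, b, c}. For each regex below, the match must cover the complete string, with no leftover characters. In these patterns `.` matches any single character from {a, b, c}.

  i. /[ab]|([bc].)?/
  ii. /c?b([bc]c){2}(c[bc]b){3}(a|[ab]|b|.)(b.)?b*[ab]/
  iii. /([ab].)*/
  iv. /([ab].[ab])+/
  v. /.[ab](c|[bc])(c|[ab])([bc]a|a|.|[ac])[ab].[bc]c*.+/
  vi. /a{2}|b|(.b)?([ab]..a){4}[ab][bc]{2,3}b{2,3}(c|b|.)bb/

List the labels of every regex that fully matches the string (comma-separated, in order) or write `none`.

ii

i → no match
ii → match
iii → no match
iv → no match
v → no match
vi → no match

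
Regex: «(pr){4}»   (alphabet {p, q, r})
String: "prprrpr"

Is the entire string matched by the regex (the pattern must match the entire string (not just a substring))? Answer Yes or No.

No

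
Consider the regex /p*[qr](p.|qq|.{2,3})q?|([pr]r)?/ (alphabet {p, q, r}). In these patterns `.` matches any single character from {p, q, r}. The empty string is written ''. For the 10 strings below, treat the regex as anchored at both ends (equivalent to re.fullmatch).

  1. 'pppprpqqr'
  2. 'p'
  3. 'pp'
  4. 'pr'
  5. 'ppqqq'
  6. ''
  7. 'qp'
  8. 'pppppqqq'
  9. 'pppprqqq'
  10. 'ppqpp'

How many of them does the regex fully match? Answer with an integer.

6

1 → no match
2 → no match
3 → no match
4 → match
5 → match
6 → match
7 → no match
8 → match
9 → match
10 → match
Total matched: 6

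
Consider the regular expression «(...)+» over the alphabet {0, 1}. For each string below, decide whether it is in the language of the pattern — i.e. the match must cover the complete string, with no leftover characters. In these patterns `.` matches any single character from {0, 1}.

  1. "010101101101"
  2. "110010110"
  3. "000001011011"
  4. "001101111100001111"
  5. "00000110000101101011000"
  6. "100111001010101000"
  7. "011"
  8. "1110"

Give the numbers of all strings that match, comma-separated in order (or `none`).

1, 2, 3, 4, 6, 7

1 → match
2 → match
3 → match
4 → match
5 → no match
6 → match
7 → match
8 → no match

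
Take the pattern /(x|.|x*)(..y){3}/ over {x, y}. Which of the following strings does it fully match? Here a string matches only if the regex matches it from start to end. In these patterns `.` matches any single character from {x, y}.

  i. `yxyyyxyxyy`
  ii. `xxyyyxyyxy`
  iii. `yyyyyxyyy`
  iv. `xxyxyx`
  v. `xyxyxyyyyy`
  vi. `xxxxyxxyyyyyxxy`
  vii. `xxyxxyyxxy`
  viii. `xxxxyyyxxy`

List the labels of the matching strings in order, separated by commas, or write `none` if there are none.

i, ii, v

i → match
ii → match
iii → no match
iv → no match — must end with `y`
v → match
vi → no match
vii → no match
viii → no match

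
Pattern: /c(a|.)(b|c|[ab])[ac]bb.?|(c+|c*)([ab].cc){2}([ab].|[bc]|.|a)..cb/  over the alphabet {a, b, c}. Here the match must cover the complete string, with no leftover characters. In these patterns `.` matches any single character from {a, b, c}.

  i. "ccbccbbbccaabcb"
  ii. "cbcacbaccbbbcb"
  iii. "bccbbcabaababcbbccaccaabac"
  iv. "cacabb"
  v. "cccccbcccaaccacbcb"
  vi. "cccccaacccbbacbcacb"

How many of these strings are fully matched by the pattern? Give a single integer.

i → no match
ii → no match
iii → no match
iv → match
v → match
vi → no match
Total matched: 2

2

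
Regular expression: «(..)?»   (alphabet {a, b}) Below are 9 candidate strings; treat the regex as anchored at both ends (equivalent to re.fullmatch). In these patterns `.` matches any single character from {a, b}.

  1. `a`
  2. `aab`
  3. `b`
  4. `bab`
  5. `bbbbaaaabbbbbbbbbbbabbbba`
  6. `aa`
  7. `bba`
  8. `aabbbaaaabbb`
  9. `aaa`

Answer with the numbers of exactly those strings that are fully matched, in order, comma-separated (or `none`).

6

1 → no match
2 → no match
3 → no match
4 → no match
5 → no match
6 → match
7 → no match
8 → no match
9 → no match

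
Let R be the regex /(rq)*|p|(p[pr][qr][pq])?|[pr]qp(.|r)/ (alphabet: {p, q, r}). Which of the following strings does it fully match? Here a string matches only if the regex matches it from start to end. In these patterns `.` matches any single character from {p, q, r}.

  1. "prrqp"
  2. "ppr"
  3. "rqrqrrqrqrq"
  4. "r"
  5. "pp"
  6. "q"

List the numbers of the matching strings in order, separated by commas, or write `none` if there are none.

1 → no match
2 → no match
3 → no match
4 → no match
5 → no match
6 → no match

none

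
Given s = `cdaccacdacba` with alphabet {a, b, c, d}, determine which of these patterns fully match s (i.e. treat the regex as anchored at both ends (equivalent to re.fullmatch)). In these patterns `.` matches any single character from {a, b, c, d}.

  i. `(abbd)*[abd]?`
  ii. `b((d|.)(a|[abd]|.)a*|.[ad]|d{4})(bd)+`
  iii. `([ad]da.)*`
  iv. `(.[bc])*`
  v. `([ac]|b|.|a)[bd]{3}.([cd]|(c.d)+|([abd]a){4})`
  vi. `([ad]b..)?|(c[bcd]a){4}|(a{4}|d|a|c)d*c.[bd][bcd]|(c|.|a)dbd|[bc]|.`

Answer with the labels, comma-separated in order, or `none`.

i → no match
ii → no match — must start with `b`
iii → no match
iv → no match
v → no match
vi → match

vi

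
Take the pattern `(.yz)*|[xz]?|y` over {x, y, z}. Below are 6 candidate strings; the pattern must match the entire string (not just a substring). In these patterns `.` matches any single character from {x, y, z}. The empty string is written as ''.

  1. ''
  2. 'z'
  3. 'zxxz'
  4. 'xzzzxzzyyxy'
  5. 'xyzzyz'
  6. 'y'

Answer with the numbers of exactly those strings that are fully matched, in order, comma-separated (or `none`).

1, 2, 5, 6

1 → match
2 → match
3 → no match
4 → no match
5 → match
6 → match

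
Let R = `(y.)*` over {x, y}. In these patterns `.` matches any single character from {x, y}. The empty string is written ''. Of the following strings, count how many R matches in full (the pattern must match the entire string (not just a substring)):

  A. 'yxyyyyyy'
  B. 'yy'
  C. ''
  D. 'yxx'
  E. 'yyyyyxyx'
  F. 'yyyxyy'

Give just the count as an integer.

A. 'yxyyyyyy' → match
B. 'yy' → match
C. '' → match
D. 'yxx' → no match
E. 'yyyyyxyx' → match
F. 'yyyxyy' → match
Total matched: 5

5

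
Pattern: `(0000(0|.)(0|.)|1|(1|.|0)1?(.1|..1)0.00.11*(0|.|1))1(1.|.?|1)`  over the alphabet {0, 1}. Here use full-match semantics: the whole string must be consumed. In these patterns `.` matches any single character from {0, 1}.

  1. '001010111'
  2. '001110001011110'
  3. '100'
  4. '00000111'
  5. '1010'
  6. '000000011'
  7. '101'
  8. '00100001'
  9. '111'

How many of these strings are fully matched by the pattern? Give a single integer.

1. '001010111' → no match
2 → no match
3. '100' → no match
4. '00000111' → match
5. '1010' → no match
6. '000000011' → no match
7. '101' → no match
8. '00100001' → no match
9. '111' → match
Total matched: 2

2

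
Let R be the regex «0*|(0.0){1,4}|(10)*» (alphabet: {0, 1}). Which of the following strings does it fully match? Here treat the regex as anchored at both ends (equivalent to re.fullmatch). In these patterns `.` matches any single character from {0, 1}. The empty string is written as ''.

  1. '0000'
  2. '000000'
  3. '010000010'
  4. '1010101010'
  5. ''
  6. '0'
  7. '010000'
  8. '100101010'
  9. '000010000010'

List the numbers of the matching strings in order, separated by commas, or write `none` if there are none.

1, 2, 3, 4, 5, 6, 7, 9

1 → match
2 → match
3 → match
4 → match
5 → match
6 → match
7 → match
8 → no match
9 → match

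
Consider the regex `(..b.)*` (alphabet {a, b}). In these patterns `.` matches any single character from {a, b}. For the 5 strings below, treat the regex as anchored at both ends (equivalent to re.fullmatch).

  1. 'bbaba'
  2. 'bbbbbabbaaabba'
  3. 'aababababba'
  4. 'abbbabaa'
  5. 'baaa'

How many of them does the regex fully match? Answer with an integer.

1. 'bbaba' → no match
2 → no match
3. 'aababababba' → no match
4. 'abbbabaa' → no match
5. 'baaa' → no match
Total matched: 0

0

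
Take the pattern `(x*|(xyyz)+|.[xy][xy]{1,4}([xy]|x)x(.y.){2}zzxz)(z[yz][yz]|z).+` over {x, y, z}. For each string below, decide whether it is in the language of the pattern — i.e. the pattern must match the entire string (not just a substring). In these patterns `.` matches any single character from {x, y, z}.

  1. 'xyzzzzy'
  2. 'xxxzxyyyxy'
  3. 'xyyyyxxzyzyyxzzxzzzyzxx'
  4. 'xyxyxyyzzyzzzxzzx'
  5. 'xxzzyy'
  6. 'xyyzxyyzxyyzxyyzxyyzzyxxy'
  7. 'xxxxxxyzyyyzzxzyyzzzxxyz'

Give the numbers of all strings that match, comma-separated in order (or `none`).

2, 3, 4, 5, 6

1 → no match
2 → match
3 → match
4 → match
5 → match
6 → match
7 → no match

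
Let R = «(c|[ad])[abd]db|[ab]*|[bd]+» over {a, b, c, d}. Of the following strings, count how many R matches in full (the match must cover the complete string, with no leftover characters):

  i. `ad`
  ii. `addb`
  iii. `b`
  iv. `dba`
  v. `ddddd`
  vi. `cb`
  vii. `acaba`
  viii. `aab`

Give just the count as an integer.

4

i → no match
ii → match
iii → match
iv → no match
v → match
vi → no match
vii → no match
viii → match
Total matched: 4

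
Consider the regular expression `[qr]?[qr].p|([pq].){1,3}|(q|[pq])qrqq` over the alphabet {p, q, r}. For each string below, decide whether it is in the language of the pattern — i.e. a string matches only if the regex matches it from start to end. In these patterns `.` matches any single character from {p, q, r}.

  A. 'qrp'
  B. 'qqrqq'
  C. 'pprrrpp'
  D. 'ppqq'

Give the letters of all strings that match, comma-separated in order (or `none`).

A, B, D

A → match
B → match
C → no match
D → match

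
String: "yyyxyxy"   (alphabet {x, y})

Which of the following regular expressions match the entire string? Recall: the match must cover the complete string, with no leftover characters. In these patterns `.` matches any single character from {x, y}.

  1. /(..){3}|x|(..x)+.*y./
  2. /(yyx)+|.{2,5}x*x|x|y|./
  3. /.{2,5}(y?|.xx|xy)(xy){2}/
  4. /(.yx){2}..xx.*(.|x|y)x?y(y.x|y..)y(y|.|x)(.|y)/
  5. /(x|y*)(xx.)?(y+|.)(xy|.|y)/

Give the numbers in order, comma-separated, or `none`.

1 → no match
2 → no match
3 → match
4 → no match
5 → no match

3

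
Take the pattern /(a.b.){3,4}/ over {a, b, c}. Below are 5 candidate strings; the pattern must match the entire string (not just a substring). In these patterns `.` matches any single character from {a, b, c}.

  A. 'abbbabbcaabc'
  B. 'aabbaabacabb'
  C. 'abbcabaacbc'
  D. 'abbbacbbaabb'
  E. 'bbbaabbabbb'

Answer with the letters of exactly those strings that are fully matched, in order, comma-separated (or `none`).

A. 'abbbabbcaabc' → match
B. 'aabbaabacabb' → no match
C. 'abbcabaacbc' → no match
D. 'abbbacbbaabb' → match
E. 'bbbaabbabbb' → no match — must start with 'a'

A, D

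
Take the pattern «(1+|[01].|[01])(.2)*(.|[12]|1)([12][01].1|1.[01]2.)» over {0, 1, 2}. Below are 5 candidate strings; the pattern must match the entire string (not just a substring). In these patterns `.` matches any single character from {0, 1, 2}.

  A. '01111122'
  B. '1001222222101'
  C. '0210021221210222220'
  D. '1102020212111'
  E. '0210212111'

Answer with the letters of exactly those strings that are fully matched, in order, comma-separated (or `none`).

A, D

A → match
B → no match
C → no match
D → match
E → no match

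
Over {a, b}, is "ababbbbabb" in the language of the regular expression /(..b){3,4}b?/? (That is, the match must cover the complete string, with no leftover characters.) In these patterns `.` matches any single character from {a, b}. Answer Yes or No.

No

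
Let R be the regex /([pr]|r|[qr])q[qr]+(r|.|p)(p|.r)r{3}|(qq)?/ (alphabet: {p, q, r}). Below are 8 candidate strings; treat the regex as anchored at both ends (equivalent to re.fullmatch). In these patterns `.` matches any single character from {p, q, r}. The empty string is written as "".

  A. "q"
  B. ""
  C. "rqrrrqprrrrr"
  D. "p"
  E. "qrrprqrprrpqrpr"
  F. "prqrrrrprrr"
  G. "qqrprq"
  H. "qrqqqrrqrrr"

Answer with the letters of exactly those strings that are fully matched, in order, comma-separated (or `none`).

B, C

A → no match
B → match
C → match
D → no match
E → no match
F → no match
G → no match
H → no match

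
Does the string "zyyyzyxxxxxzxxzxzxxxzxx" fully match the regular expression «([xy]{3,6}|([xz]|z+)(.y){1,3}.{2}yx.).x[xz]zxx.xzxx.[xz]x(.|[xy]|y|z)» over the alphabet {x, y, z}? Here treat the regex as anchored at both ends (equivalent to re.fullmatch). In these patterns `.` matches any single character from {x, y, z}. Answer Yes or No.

Yes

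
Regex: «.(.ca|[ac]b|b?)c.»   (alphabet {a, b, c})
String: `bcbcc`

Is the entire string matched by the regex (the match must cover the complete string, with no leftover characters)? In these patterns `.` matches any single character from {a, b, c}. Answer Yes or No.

Yes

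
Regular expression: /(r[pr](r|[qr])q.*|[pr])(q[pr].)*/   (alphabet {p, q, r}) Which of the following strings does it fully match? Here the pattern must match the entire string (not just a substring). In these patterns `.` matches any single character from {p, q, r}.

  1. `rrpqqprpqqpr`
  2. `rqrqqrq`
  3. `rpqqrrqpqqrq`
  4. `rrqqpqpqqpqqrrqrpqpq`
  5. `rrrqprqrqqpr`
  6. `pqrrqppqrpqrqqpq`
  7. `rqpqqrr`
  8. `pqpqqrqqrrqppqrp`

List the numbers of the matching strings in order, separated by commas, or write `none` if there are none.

1 → no match
2 → match
3 → match
4 → match
5 → match
6 → match
7 → match
8 → match

2, 3, 4, 5, 6, 7, 8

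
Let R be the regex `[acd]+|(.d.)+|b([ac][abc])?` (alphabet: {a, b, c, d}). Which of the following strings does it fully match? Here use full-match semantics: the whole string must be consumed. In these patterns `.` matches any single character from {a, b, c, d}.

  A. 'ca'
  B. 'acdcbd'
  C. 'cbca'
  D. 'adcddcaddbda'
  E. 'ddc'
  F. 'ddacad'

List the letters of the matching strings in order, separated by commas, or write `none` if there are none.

A → match
B → no match
C → no match
D → match
E → match
F → match

A, D, E, F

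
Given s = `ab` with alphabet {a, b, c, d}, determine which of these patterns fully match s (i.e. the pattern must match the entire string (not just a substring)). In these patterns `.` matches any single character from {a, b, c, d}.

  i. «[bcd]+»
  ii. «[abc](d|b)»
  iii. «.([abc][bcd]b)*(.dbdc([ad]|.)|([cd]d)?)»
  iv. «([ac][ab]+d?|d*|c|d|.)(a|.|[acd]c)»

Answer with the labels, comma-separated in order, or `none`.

ii, iv

i → no match
ii → match
iii → no match
iv → match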